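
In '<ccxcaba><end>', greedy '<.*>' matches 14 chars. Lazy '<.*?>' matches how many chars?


Greedy '<.*>' tries to match as MUCH as possible.
Lazy '<.*?>' tries to match as LITTLE as possible.

String: '<ccxcaba><end>'
Greedy '<.*>' starts at first '<' and extends to the LAST '>': '<ccxcaba><end>' (14 chars)
Lazy '<.*?>' starts at first '<' and stops at the FIRST '>': '<ccxcaba>' (9 chars)

9


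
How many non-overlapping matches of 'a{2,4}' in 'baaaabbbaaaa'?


Pattern 'a{2,4}' matches between 2 and 4 consecutive a's (greedy).
String: 'baaaabbbaaaa'
Finding runs of a's and applying greedy matching:
  Run at pos 1: 'aaaa' (length 4)
  Run at pos 8: 'aaaa' (length 4)
Matches: ['aaaa', 'aaaa']
Count: 2

2


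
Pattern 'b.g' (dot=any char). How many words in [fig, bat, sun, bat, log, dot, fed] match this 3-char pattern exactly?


Pattern 'b.g' means: starts with 'b', any single char, ends with 'g'.
Checking each word (must be exactly 3 chars):
  'fig' (len=3): no
  'bat' (len=3): no
  'sun' (len=3): no
  'bat' (len=3): no
  'log' (len=3): no
  'dot' (len=3): no
  'fed' (len=3): no
Matching words: []
Total: 0

0


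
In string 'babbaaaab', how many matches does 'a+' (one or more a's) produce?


Pattern 'a+' matches one or more consecutive a's.
String: 'babbaaaab'
Scanning for runs of a:
  Match 1: 'a' (length 1)
  Match 2: 'aaaa' (length 4)
Total matches: 2

2


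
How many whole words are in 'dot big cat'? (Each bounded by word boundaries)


Word boundaries (\b) mark the start/end of each word.
Text: 'dot big cat'
Splitting by whitespace:
  Word 1: 'dot'
  Word 2: 'big'
  Word 3: 'cat'
Total whole words: 3

3


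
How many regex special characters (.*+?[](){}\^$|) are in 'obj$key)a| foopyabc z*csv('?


Regex special characters are: . * + ? [ ] ( ) { } \ ^ $ |
Scanning 'obj$key)a| foopyabc z*csv(':
  pos 3: '$' -> SPECIAL
  pos 7: ')' -> SPECIAL
  pos 9: '|' -> SPECIAL
  pos 21: '*' -> SPECIAL
  pos 25: '(' -> SPECIAL
Special chars found: ['$', ')', '|', '*', '(']
Total: 5

5


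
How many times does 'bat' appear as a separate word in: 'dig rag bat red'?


Scanning each word for exact match 'bat':
  Word 1: 'dig' -> no
  Word 2: 'rag' -> no
  Word 3: 'bat' -> MATCH
  Word 4: 'red' -> no
Total matches: 1

1


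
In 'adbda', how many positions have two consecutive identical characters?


Looking for consecutive identical characters in 'adbda':
  pos 0-1: 'a' vs 'd' -> different
  pos 1-2: 'd' vs 'b' -> different
  pos 2-3: 'b' vs 'd' -> different
  pos 3-4: 'd' vs 'a' -> different
Consecutive identical pairs: []
Count: 0

0


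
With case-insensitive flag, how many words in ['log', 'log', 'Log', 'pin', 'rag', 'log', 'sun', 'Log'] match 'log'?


Case-insensitive matching: compare each word's lowercase form to 'log'.
  'log' -> lower='log' -> MATCH
  'log' -> lower='log' -> MATCH
  'Log' -> lower='log' -> MATCH
  'pin' -> lower='pin' -> no
  'rag' -> lower='rag' -> no
  'log' -> lower='log' -> MATCH
  'sun' -> lower='sun' -> no
  'Log' -> lower='log' -> MATCH
Matches: ['log', 'log', 'Log', 'log', 'Log']
Count: 5

5


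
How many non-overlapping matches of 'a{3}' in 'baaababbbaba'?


Pattern 'a{3}' matches exactly 3 consecutive a's (greedy, non-overlapping).
String: 'baaababbbaba'
Scanning for runs of a's:
  Run at pos 1: 'aaa' (length 3) -> 1 match(es)
  Run at pos 5: 'a' (length 1) -> 0 match(es)
  Run at pos 9: 'a' (length 1) -> 0 match(es)
  Run at pos 11: 'a' (length 1) -> 0 match(es)
Matches found: ['aaa']
Total: 1

1


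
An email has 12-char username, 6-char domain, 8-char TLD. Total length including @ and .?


An email address has format: username@domain.tld
Username length: 12
'@' character: 1
Domain length: 6
'.' character: 1
TLD length: 8
Total = 12 + 1 + 6 + 1 + 8 = 28

28


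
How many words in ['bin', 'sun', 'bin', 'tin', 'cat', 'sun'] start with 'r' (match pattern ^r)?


Pattern ^r anchors to start of word. Check which words begin with 'r':
  'bin' -> no
  'sun' -> no
  'bin' -> no
  'tin' -> no
  'cat' -> no
  'sun' -> no
Matching words: []
Count: 0

0


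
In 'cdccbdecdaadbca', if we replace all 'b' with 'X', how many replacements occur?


re.sub('b', 'X', text) replaces every occurrence of 'b' with 'X'.
Text: 'cdccbdecdaadbca'
Scanning for 'b':
  pos 4: 'b' -> replacement #1
  pos 12: 'b' -> replacement #2
Total replacements: 2

2


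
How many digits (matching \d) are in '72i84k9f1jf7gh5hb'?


\d matches any digit 0-9.
Scanning '72i84k9f1jf7gh5hb':
  pos 0: '7' -> DIGIT
  pos 1: '2' -> DIGIT
  pos 3: '8' -> DIGIT
  pos 4: '4' -> DIGIT
  pos 6: '9' -> DIGIT
  pos 8: '1' -> DIGIT
  pos 11: '7' -> DIGIT
  pos 14: '5' -> DIGIT
Digits found: ['7', '2', '8', '4', '9', '1', '7', '5']
Total: 8

8


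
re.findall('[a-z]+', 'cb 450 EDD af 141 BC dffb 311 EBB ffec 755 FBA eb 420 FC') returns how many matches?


Pattern '[a-z]+' finds one or more lowercase letters.
Text: 'cb 450 EDD af 141 BC dffb 311 EBB ffec 755 FBA eb 420 FC'
Scanning for matches:
  Match 1: 'cb'
  Match 2: 'af'
  Match 3: 'dffb'
  Match 4: 'ffec'
  Match 5: 'eb'
Total matches: 5

5


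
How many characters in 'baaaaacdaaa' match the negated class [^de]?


Negated class [^de] matches any char NOT in {d, e}
Scanning 'baaaaacdaaa':
  pos 0: 'b' -> MATCH
  pos 1: 'a' -> MATCH
  pos 2: 'a' -> MATCH
  pos 3: 'a' -> MATCH
  pos 4: 'a' -> MATCH
  pos 5: 'a' -> MATCH
  pos 6: 'c' -> MATCH
  pos 7: 'd' -> no (excluded)
  pos 8: 'a' -> MATCH
  pos 9: 'a' -> MATCH
  pos 10: 'a' -> MATCH
Total matches: 10

10


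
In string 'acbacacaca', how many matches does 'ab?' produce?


Pattern 'ab?' matches 'a' optionally followed by 'b'.
String: 'acbacacaca'
Scanning left to right for 'a' then checking next char:
  Match 1: 'a' (a not followed by b)
  Match 2: 'a' (a not followed by b)
  Match 3: 'a' (a not followed by b)
  Match 4: 'a' (a not followed by b)
  Match 5: 'a' (a not followed by b)
Total matches: 5

5


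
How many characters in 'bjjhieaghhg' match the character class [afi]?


Character class [afi] matches any of: {a, f, i}
Scanning string 'bjjhieaghhg' character by character:
  pos 0: 'b' -> no
  pos 1: 'j' -> no
  pos 2: 'j' -> no
  pos 3: 'h' -> no
  pos 4: 'i' -> MATCH
  pos 5: 'e' -> no
  pos 6: 'a' -> MATCH
  pos 7: 'g' -> no
  pos 8: 'h' -> no
  pos 9: 'h' -> no
  pos 10: 'g' -> no
Total matches: 2

2


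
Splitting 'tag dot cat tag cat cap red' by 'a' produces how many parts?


Splitting by 'a' breaks the string at each occurrence of the separator.
Text: 'tag dot cat tag cat cap red'
Parts after split:
  Part 1: 't'
  Part 2: 'g dot c'
  Part 3: 't t'
  Part 4: 'g c'
  Part 5: 't c'
  Part 6: 'p red'
Total parts: 6

6


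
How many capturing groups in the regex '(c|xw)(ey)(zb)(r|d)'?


To count capturing groups, count each '(' that starts a group.
Pattern: '(c|xw)(ey)(zb)(r|d)'
Walking through the pattern:
  Position 0: '(' -> group #1
  Position 6: '(' -> group #2
  Position 10: '(' -> group #3
  Position 14: '(' -> group #4
Total capturing groups: 4

4


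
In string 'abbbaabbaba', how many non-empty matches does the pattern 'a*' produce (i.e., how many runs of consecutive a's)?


Pattern 'a*' matches zero or more a's. We want non-empty runs of consecutive a's.
String: 'abbbaabbaba'
Walking through the string to find runs of a's:
  Run 1: positions 0-0 -> 'a'
  Run 2: positions 4-5 -> 'aa'
  Run 3: positions 8-8 -> 'a'
  Run 4: positions 10-10 -> 'a'
Non-empty runs found: ['a', 'aa', 'a', 'a']
Count: 4

4


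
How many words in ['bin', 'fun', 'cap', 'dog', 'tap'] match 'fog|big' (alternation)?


Alternation 'fog|big' matches either 'fog' or 'big'.
Checking each word:
  'bin' -> no
  'fun' -> no
  'cap' -> no
  'dog' -> no
  'tap' -> no
Matches: []
Count: 0

0


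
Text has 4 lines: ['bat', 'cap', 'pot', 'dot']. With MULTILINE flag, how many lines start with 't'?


With MULTILINE flag, ^ matches the start of each line.
Lines: ['bat', 'cap', 'pot', 'dot']
Checking which lines start with 't':
  Line 1: 'bat' -> no
  Line 2: 'cap' -> no
  Line 3: 'pot' -> no
  Line 4: 'dot' -> no
Matching lines: []
Count: 0

0


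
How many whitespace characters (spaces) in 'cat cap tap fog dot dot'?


\s matches whitespace characters (spaces, tabs, etc.).
Text: 'cat cap tap fog dot dot'
This text has 6 words separated by spaces.
Number of spaces = number of words - 1 = 6 - 1 = 5

5


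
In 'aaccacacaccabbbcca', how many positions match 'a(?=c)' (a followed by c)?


Lookahead 'a(?=c)' matches 'a' only when followed by 'c'.
String: 'aaccacacaccabbbcca'
Checking each position where char is 'a':
  pos 0: 'a' -> no (next='a')
  pos 1: 'a' -> MATCH (next='c')
  pos 4: 'a' -> MATCH (next='c')
  pos 6: 'a' -> MATCH (next='c')
  pos 8: 'a' -> MATCH (next='c')
  pos 11: 'a' -> no (next='b')
Matching positions: [1, 4, 6, 8]
Count: 4

4


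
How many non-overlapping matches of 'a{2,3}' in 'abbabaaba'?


Pattern 'a{2,3}' matches between 2 and 3 consecutive a's (greedy).
String: 'abbabaaba'
Finding runs of a's and applying greedy matching:
  Run at pos 0: 'a' (length 1)
  Run at pos 3: 'a' (length 1)
  Run at pos 5: 'aa' (length 2)
  Run at pos 8: 'a' (length 1)
Matches: ['aa']
Count: 1

1


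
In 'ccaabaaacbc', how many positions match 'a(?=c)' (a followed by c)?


Lookahead 'a(?=c)' matches 'a' only when followed by 'c'.
String: 'ccaabaaacbc'
Checking each position where char is 'a':
  pos 2: 'a' -> no (next='a')
  pos 3: 'a' -> no (next='b')
  pos 5: 'a' -> no (next='a')
  pos 6: 'a' -> no (next='a')
  pos 7: 'a' -> MATCH (next='c')
Matching positions: [7]
Count: 1

1


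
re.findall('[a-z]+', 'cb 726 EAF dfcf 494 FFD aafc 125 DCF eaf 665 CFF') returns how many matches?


Pattern '[a-z]+' finds one or more lowercase letters.
Text: 'cb 726 EAF dfcf 494 FFD aafc 125 DCF eaf 665 CFF'
Scanning for matches:
  Match 1: 'cb'
  Match 2: 'dfcf'
  Match 3: 'aafc'
  Match 4: 'eaf'
Total matches: 4

4


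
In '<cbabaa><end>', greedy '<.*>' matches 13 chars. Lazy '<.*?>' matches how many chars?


Greedy '<.*>' tries to match as MUCH as possible.
Lazy '<.*?>' tries to match as LITTLE as possible.

String: '<cbabaa><end>'
Greedy '<.*>' starts at first '<' and extends to the LAST '>': '<cbabaa><end>' (13 chars)
Lazy '<.*?>' starts at first '<' and stops at the FIRST '>': '<cbabaa>' (8 chars)

8


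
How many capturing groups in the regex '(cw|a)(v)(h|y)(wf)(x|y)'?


To count capturing groups, count each '(' that starts a group.
Pattern: '(cw|a)(v)(h|y)(wf)(x|y)'
Walking through the pattern:
  Position 0: '(' -> group #1
  Position 6: '(' -> group #2
  Position 9: '(' -> group #3
  Position 14: '(' -> group #4
  Position 18: '(' -> group #5
Total capturing groups: 5

5


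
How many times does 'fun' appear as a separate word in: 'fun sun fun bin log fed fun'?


Scanning each word for exact match 'fun':
  Word 1: 'fun' -> MATCH
  Word 2: 'sun' -> no
  Word 3: 'fun' -> MATCH
  Word 4: 'bin' -> no
  Word 5: 'log' -> no
  Word 6: 'fed' -> no
  Word 7: 'fun' -> MATCH
Total matches: 3

3


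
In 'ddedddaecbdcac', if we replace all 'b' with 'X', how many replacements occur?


re.sub('b', 'X', text) replaces every occurrence of 'b' with 'X'.
Text: 'ddedddaecbdcac'
Scanning for 'b':
  pos 9: 'b' -> replacement #1
Total replacements: 1

1


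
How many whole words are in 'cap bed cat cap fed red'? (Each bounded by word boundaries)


Word boundaries (\b) mark the start/end of each word.
Text: 'cap bed cat cap fed red'
Splitting by whitespace:
  Word 1: 'cap'
  Word 2: 'bed'
  Word 3: 'cat'
  Word 4: 'cap'
  Word 5: 'fed'
  Word 6: 'red'
Total whole words: 6

6


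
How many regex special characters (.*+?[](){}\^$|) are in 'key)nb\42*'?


Regex special characters are: . * + ? [ ] ( ) { } \ ^ $ |
Scanning 'key)nb\42*':
  pos 3: ')' -> SPECIAL
  pos 6: '\' -> SPECIAL
  pos 9: '*' -> SPECIAL
Special chars found: [')', '\\', '*']
Total: 3

3


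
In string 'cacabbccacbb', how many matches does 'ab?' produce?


Pattern 'ab?' matches 'a' optionally followed by 'b'.
String: 'cacabbccacbb'
Scanning left to right for 'a' then checking next char:
  Match 1: 'a' (a not followed by b)
  Match 2: 'ab' (a followed by b)
  Match 3: 'a' (a not followed by b)
Total matches: 3

3


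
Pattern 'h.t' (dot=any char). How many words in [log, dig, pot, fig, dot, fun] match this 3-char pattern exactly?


Pattern 'h.t' means: starts with 'h', any single char, ends with 't'.
Checking each word (must be exactly 3 chars):
  'log' (len=3): no
  'dig' (len=3): no
  'pot' (len=3): no
  'fig' (len=3): no
  'dot' (len=3): no
  'fun' (len=3): no
Matching words: []
Total: 0

0


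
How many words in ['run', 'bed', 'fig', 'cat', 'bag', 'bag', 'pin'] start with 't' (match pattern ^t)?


Pattern ^t anchors to start of word. Check which words begin with 't':
  'run' -> no
  'bed' -> no
  'fig' -> no
  'cat' -> no
  'bag' -> no
  'bag' -> no
  'pin' -> no
Matching words: []
Count: 0

0


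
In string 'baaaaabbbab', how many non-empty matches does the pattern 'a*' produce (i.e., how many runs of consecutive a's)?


Pattern 'a*' matches zero or more a's. We want non-empty runs of consecutive a's.
String: 'baaaaabbbab'
Walking through the string to find runs of a's:
  Run 1: positions 1-5 -> 'aaaaa'
  Run 2: positions 9-9 -> 'a'
Non-empty runs found: ['aaaaa', 'a']
Count: 2

2


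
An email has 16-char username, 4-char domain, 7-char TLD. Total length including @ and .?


An email address has format: username@domain.tld
Username length: 16
'@' character: 1
Domain length: 4
'.' character: 1
TLD length: 7
Total = 16 + 1 + 4 + 1 + 7 = 29

29


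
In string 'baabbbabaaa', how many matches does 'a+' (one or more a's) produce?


Pattern 'a+' matches one or more consecutive a's.
String: 'baabbbabaaa'
Scanning for runs of a:
  Match 1: 'aa' (length 2)
  Match 2: 'a' (length 1)
  Match 3: 'aaa' (length 3)
Total matches: 3

3


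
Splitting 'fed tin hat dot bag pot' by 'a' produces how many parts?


Splitting by 'a' breaks the string at each occurrence of the separator.
Text: 'fed tin hat dot bag pot'
Parts after split:
  Part 1: 'fed tin h'
  Part 2: 't dot b'
  Part 3: 'g pot'
Total parts: 3

3


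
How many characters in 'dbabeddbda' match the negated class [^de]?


Negated class [^de] matches any char NOT in {d, e}
Scanning 'dbabeddbda':
  pos 0: 'd' -> no (excluded)
  pos 1: 'b' -> MATCH
  pos 2: 'a' -> MATCH
  pos 3: 'b' -> MATCH
  pos 4: 'e' -> no (excluded)
  pos 5: 'd' -> no (excluded)
  pos 6: 'd' -> no (excluded)
  pos 7: 'b' -> MATCH
  pos 8: 'd' -> no (excluded)
  pos 9: 'a' -> MATCH
Total matches: 5

5


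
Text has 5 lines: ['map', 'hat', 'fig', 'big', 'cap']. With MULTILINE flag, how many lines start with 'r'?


With MULTILINE flag, ^ matches the start of each line.
Lines: ['map', 'hat', 'fig', 'big', 'cap']
Checking which lines start with 'r':
  Line 1: 'map' -> no
  Line 2: 'hat' -> no
  Line 3: 'fig' -> no
  Line 4: 'big' -> no
  Line 5: 'cap' -> no
Matching lines: []
Count: 0

0


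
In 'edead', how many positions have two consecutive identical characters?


Looking for consecutive identical characters in 'edead':
  pos 0-1: 'e' vs 'd' -> different
  pos 1-2: 'd' vs 'e' -> different
  pos 2-3: 'e' vs 'a' -> different
  pos 3-4: 'a' vs 'd' -> different
Consecutive identical pairs: []
Count: 0

0


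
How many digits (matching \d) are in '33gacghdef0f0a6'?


\d matches any digit 0-9.
Scanning '33gacghdef0f0a6':
  pos 0: '3' -> DIGIT
  pos 1: '3' -> DIGIT
  pos 10: '0' -> DIGIT
  pos 12: '0' -> DIGIT
  pos 14: '6' -> DIGIT
Digits found: ['3', '3', '0', '0', '6']
Total: 5

5


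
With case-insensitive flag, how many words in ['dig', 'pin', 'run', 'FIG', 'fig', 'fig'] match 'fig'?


Case-insensitive matching: compare each word's lowercase form to 'fig'.
  'dig' -> lower='dig' -> no
  'pin' -> lower='pin' -> no
  'run' -> lower='run' -> no
  'FIG' -> lower='fig' -> MATCH
  'fig' -> lower='fig' -> MATCH
  'fig' -> lower='fig' -> MATCH
Matches: ['FIG', 'fig', 'fig']
Count: 3

3


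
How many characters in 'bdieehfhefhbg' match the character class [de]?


Character class [de] matches any of: {d, e}
Scanning string 'bdieehfhefhbg' character by character:
  pos 0: 'b' -> no
  pos 1: 'd' -> MATCH
  pos 2: 'i' -> no
  pos 3: 'e' -> MATCH
  pos 4: 'e' -> MATCH
  pos 5: 'h' -> no
  pos 6: 'f' -> no
  pos 7: 'h' -> no
  pos 8: 'e' -> MATCH
  pos 9: 'f' -> no
  pos 10: 'h' -> no
  pos 11: 'b' -> no
  pos 12: 'g' -> no
Total matches: 4

4


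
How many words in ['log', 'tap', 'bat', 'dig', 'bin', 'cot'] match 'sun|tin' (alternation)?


Alternation 'sun|tin' matches either 'sun' or 'tin'.
Checking each word:
  'log' -> no
  'tap' -> no
  'bat' -> no
  'dig' -> no
  'bin' -> no
  'cot' -> no
Matches: []
Count: 0

0


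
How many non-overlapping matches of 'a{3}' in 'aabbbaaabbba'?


Pattern 'a{3}' matches exactly 3 consecutive a's (greedy, non-overlapping).
String: 'aabbbaaabbba'
Scanning for runs of a's:
  Run at pos 0: 'aa' (length 2) -> 0 match(es)
  Run at pos 5: 'aaa' (length 3) -> 1 match(es)
  Run at pos 11: 'a' (length 1) -> 0 match(es)
Matches found: ['aaa']
Total: 1

1


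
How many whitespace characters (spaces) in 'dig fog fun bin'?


\s matches whitespace characters (spaces, tabs, etc.).
Text: 'dig fog fun bin'
This text has 4 words separated by spaces.
Number of spaces = number of words - 1 = 4 - 1 = 3

3


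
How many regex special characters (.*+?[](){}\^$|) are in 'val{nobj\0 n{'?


Regex special characters are: . * + ? [ ] ( ) { } \ ^ $ |
Scanning 'val{nobj\0 n{':
  pos 3: '{' -> SPECIAL
  pos 8: '\' -> SPECIAL
  pos 12: '{' -> SPECIAL
Special chars found: ['{', '\\', '{']
Total: 3

3


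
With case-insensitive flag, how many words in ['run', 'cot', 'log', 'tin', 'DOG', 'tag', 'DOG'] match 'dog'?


Case-insensitive matching: compare each word's lowercase form to 'dog'.
  'run' -> lower='run' -> no
  'cot' -> lower='cot' -> no
  'log' -> lower='log' -> no
  'tin' -> lower='tin' -> no
  'DOG' -> lower='dog' -> MATCH
  'tag' -> lower='tag' -> no
  'DOG' -> lower='dog' -> MATCH
Matches: ['DOG', 'DOG']
Count: 2

2


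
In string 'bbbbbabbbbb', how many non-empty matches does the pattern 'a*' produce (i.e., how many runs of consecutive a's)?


Pattern 'a*' matches zero or more a's. We want non-empty runs of consecutive a's.
String: 'bbbbbabbbbb'
Walking through the string to find runs of a's:
  Run 1: positions 5-5 -> 'a'
Non-empty runs found: ['a']
Count: 1

1


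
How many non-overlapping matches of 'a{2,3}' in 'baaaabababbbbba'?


Pattern 'a{2,3}' matches between 2 and 3 consecutive a's (greedy).
String: 'baaaabababbbbba'
Finding runs of a's and applying greedy matching:
  Run at pos 1: 'aaaa' (length 4)
  Run at pos 6: 'a' (length 1)
  Run at pos 8: 'a' (length 1)
  Run at pos 14: 'a' (length 1)
Matches: ['aaa']
Count: 1

1


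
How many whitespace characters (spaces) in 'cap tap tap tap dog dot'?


\s matches whitespace characters (spaces, tabs, etc.).
Text: 'cap tap tap tap dog dot'
This text has 6 words separated by spaces.
Number of spaces = number of words - 1 = 6 - 1 = 5

5


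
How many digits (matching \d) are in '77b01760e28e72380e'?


\d matches any digit 0-9.
Scanning '77b01760e28e72380e':
  pos 0: '7' -> DIGIT
  pos 1: '7' -> DIGIT
  pos 3: '0' -> DIGIT
  pos 4: '1' -> DIGIT
  pos 5: '7' -> DIGIT
  pos 6: '6' -> DIGIT
  pos 7: '0' -> DIGIT
  pos 9: '2' -> DIGIT
  pos 10: '8' -> DIGIT
  pos 12: '7' -> DIGIT
  pos 13: '2' -> DIGIT
  pos 14: '3' -> DIGIT
  pos 15: '8' -> DIGIT
  pos 16: '0' -> DIGIT
Digits found: ['7', '7', '0', '1', '7', '6', '0', '2', '8', '7', '2', '3', '8', '0']
Total: 14

14


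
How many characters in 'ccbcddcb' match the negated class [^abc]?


Negated class [^abc] matches any char NOT in {a, b, c}
Scanning 'ccbcddcb':
  pos 0: 'c' -> no (excluded)
  pos 1: 'c' -> no (excluded)
  pos 2: 'b' -> no (excluded)
  pos 3: 'c' -> no (excluded)
  pos 4: 'd' -> MATCH
  pos 5: 'd' -> MATCH
  pos 6: 'c' -> no (excluded)
  pos 7: 'b' -> no (excluded)
Total matches: 2

2


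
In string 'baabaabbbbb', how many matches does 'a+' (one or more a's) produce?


Pattern 'a+' matches one or more consecutive a's.
String: 'baabaabbbbb'
Scanning for runs of a:
  Match 1: 'aa' (length 2)
  Match 2: 'aa' (length 2)
Total matches: 2

2


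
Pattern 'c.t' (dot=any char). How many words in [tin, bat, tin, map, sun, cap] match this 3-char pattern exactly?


Pattern 'c.t' means: starts with 'c', any single char, ends with 't'.
Checking each word (must be exactly 3 chars):
  'tin' (len=3): no
  'bat' (len=3): no
  'tin' (len=3): no
  'map' (len=3): no
  'sun' (len=3): no
  'cap' (len=3): no
Matching words: []
Total: 0

0


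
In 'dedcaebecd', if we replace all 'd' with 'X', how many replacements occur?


re.sub('d', 'X', text) replaces every occurrence of 'd' with 'X'.
Text: 'dedcaebecd'
Scanning for 'd':
  pos 0: 'd' -> replacement #1
  pos 2: 'd' -> replacement #2
  pos 9: 'd' -> replacement #3
Total replacements: 3

3


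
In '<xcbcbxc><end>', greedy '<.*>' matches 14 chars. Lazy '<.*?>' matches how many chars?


Greedy '<.*>' tries to match as MUCH as possible.
Lazy '<.*?>' tries to match as LITTLE as possible.

String: '<xcbcbxc><end>'
Greedy '<.*>' starts at first '<' and extends to the LAST '>': '<xcbcbxc><end>' (14 chars)
Lazy '<.*?>' starts at first '<' and stops at the FIRST '>': '<xcbcbxc>' (9 chars)

9


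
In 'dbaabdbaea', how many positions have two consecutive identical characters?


Looking for consecutive identical characters in 'dbaabdbaea':
  pos 0-1: 'd' vs 'b' -> different
  pos 1-2: 'b' vs 'a' -> different
  pos 2-3: 'a' vs 'a' -> MATCH ('aa')
  pos 3-4: 'a' vs 'b' -> different
  pos 4-5: 'b' vs 'd' -> different
  pos 5-6: 'd' vs 'b' -> different
  pos 6-7: 'b' vs 'a' -> different
  pos 7-8: 'a' vs 'e' -> different
  pos 8-9: 'e' vs 'a' -> different
Consecutive identical pairs: ['aa']
Count: 1

1


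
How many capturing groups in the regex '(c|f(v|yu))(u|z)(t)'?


To count capturing groups, count each '(' that starts a group.
Pattern: '(c|f(v|yu))(u|z)(t)'
Walking through the pattern:
  Position 0: '(' -> group #1
  Position 4: '(' -> group #2
  Position 11: '(' -> group #3
  Position 16: '(' -> group #4
Total capturing groups: 4

4


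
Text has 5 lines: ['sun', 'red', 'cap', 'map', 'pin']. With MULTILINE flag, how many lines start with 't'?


With MULTILINE flag, ^ matches the start of each line.
Lines: ['sun', 'red', 'cap', 'map', 'pin']
Checking which lines start with 't':
  Line 1: 'sun' -> no
  Line 2: 'red' -> no
  Line 3: 'cap' -> no
  Line 4: 'map' -> no
  Line 5: 'pin' -> no
Matching lines: []
Count: 0

0


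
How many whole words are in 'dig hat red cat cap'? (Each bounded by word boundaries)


Word boundaries (\b) mark the start/end of each word.
Text: 'dig hat red cat cap'
Splitting by whitespace:
  Word 1: 'dig'
  Word 2: 'hat'
  Word 3: 'red'
  Word 4: 'cat'
  Word 5: 'cap'
Total whole words: 5

5


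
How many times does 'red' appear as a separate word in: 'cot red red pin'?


Scanning each word for exact match 'red':
  Word 1: 'cot' -> no
  Word 2: 'red' -> MATCH
  Word 3: 'red' -> MATCH
  Word 4: 'pin' -> no
Total matches: 2

2


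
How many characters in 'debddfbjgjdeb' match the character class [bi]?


Character class [bi] matches any of: {b, i}
Scanning string 'debddfbjgjdeb' character by character:
  pos 0: 'd' -> no
  pos 1: 'e' -> no
  pos 2: 'b' -> MATCH
  pos 3: 'd' -> no
  pos 4: 'd' -> no
  pos 5: 'f' -> no
  pos 6: 'b' -> MATCH
  pos 7: 'j' -> no
  pos 8: 'g' -> no
  pos 9: 'j' -> no
  pos 10: 'd' -> no
  pos 11: 'e' -> no
  pos 12: 'b' -> MATCH
Total matches: 3

3


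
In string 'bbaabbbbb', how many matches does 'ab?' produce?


Pattern 'ab?' matches 'a' optionally followed by 'b'.
String: 'bbaabbbbb'
Scanning left to right for 'a' then checking next char:
  Match 1: 'a' (a not followed by b)
  Match 2: 'ab' (a followed by b)
Total matches: 2

2


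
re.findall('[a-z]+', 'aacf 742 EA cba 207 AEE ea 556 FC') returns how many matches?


Pattern '[a-z]+' finds one or more lowercase letters.
Text: 'aacf 742 EA cba 207 AEE ea 556 FC'
Scanning for matches:
  Match 1: 'aacf'
  Match 2: 'cba'
  Match 3: 'ea'
Total matches: 3

3


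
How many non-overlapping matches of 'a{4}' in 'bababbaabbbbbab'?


Pattern 'a{4}' matches exactly 4 consecutive a's (greedy, non-overlapping).
String: 'bababbaabbbbbab'
Scanning for runs of a's:
  Run at pos 1: 'a' (length 1) -> 0 match(es)
  Run at pos 3: 'a' (length 1) -> 0 match(es)
  Run at pos 6: 'aa' (length 2) -> 0 match(es)
  Run at pos 13: 'a' (length 1) -> 0 match(es)
Matches found: []
Total: 0

0


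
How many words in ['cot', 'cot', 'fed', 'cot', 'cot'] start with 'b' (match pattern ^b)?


Pattern ^b anchors to start of word. Check which words begin with 'b':
  'cot' -> no
  'cot' -> no
  'fed' -> no
  'cot' -> no
  'cot' -> no
Matching words: []
Count: 0

0


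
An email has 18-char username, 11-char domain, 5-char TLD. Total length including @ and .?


An email address has format: username@domain.tld
Username length: 18
'@' character: 1
Domain length: 11
'.' character: 1
TLD length: 5
Total = 18 + 1 + 11 + 1 + 5 = 36

36


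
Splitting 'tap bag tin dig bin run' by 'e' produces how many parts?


Splitting by 'e' breaks the string at each occurrence of the separator.
Text: 'tap bag tin dig bin run'
Parts after split:
  Part 1: 'tap bag tin dig bin run'
Total parts: 1

1


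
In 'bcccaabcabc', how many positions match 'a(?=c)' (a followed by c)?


Lookahead 'a(?=c)' matches 'a' only when followed by 'c'.
String: 'bcccaabcabc'
Checking each position where char is 'a':
  pos 4: 'a' -> no (next='a')
  pos 5: 'a' -> no (next='b')
  pos 8: 'a' -> no (next='b')
Matching positions: []
Count: 0

0


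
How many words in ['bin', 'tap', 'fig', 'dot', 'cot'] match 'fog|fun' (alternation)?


Alternation 'fog|fun' matches either 'fog' or 'fun'.
Checking each word:
  'bin' -> no
  'tap' -> no
  'fig' -> no
  'dot' -> no
  'cot' -> no
Matches: []
Count: 0

0


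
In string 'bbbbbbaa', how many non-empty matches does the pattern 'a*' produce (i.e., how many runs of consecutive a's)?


Pattern 'a*' matches zero or more a's. We want non-empty runs of consecutive a's.
String: 'bbbbbbaa'
Walking through the string to find runs of a's:
  Run 1: positions 6-7 -> 'aa'
Non-empty runs found: ['aa']
Count: 1

1


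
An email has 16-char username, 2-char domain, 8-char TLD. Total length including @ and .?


An email address has format: username@domain.tld
Username length: 16
'@' character: 1
Domain length: 2
'.' character: 1
TLD length: 8
Total = 16 + 1 + 2 + 1 + 8 = 28

28


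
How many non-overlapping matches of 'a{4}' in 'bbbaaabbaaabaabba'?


Pattern 'a{4}' matches exactly 4 consecutive a's (greedy, non-overlapping).
String: 'bbbaaabbaaabaabba'
Scanning for runs of a's:
  Run at pos 3: 'aaa' (length 3) -> 0 match(es)
  Run at pos 8: 'aaa' (length 3) -> 0 match(es)
  Run at pos 12: 'aa' (length 2) -> 0 match(es)
  Run at pos 16: 'a' (length 1) -> 0 match(es)
Matches found: []
Total: 0

0


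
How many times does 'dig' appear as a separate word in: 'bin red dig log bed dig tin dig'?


Scanning each word for exact match 'dig':
  Word 1: 'bin' -> no
  Word 2: 'red' -> no
  Word 3: 'dig' -> MATCH
  Word 4: 'log' -> no
  Word 5: 'bed' -> no
  Word 6: 'dig' -> MATCH
  Word 7: 'tin' -> no
  Word 8: 'dig' -> MATCH
Total matches: 3

3


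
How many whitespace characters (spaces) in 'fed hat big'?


\s matches whitespace characters (spaces, tabs, etc.).
Text: 'fed hat big'
This text has 3 words separated by spaces.
Number of spaces = number of words - 1 = 3 - 1 = 2

2


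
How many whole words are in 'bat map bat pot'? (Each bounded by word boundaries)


Word boundaries (\b) mark the start/end of each word.
Text: 'bat map bat pot'
Splitting by whitespace:
  Word 1: 'bat'
  Word 2: 'map'
  Word 3: 'bat'
  Word 4: 'pot'
Total whole words: 4

4


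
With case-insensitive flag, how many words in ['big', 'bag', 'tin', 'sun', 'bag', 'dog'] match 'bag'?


Case-insensitive matching: compare each word's lowercase form to 'bag'.
  'big' -> lower='big' -> no
  'bag' -> lower='bag' -> MATCH
  'tin' -> lower='tin' -> no
  'sun' -> lower='sun' -> no
  'bag' -> lower='bag' -> MATCH
  'dog' -> lower='dog' -> no
Matches: ['bag', 'bag']
Count: 2

2


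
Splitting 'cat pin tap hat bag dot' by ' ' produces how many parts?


Splitting by ' ' breaks the string at each occurrence of the separator.
Text: 'cat pin tap hat bag dot'
Parts after split:
  Part 1: 'cat'
  Part 2: 'pin'
  Part 3: 'tap'
  Part 4: 'hat'
  Part 5: 'bag'
  Part 6: 'dot'
Total parts: 6

6


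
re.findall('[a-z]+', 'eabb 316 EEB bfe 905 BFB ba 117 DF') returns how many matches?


Pattern '[a-z]+' finds one or more lowercase letters.
Text: 'eabb 316 EEB bfe 905 BFB ba 117 DF'
Scanning for matches:
  Match 1: 'eabb'
  Match 2: 'bfe'
  Match 3: 'ba'
Total matches: 3

3


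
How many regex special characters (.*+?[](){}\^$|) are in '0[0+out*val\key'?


Regex special characters are: . * + ? [ ] ( ) { } \ ^ $ |
Scanning '0[0+out*val\key':
  pos 1: '[' -> SPECIAL
  pos 3: '+' -> SPECIAL
  pos 7: '*' -> SPECIAL
  pos 11: '\' -> SPECIAL
Special chars found: ['[', '+', '*', '\\']
Total: 4

4


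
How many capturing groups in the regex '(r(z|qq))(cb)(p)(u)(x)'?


To count capturing groups, count each '(' that starts a group.
Pattern: '(r(z|qq))(cb)(p)(u)(x)'
Walking through the pattern:
  Position 0: '(' -> group #1
  Position 2: '(' -> group #2
  Position 9: '(' -> group #3
  Position 13: '(' -> group #4
  Position 16: '(' -> group #5
  Position 19: '(' -> group #6
Total capturing groups: 6

6


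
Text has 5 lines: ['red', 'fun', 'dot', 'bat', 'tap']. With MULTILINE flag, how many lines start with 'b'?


With MULTILINE flag, ^ matches the start of each line.
Lines: ['red', 'fun', 'dot', 'bat', 'tap']
Checking which lines start with 'b':
  Line 1: 'red' -> no
  Line 2: 'fun' -> no
  Line 3: 'dot' -> no
  Line 4: 'bat' -> MATCH
  Line 5: 'tap' -> no
Matching lines: ['bat']
Count: 1

1


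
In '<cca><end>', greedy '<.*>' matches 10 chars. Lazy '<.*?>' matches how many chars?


Greedy '<.*>' tries to match as MUCH as possible.
Lazy '<.*?>' tries to match as LITTLE as possible.

String: '<cca><end>'
Greedy '<.*>' starts at first '<' and extends to the LAST '>': '<cca><end>' (10 chars)
Lazy '<.*?>' starts at first '<' and stops at the FIRST '>': '<cca>' (5 chars)

5


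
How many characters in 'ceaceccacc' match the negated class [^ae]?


Negated class [^ae] matches any char NOT in {a, e}
Scanning 'ceaceccacc':
  pos 0: 'c' -> MATCH
  pos 1: 'e' -> no (excluded)
  pos 2: 'a' -> no (excluded)
  pos 3: 'c' -> MATCH
  pos 4: 'e' -> no (excluded)
  pos 5: 'c' -> MATCH
  pos 6: 'c' -> MATCH
  pos 7: 'a' -> no (excluded)
  pos 8: 'c' -> MATCH
  pos 9: 'c' -> MATCH
Total matches: 6

6


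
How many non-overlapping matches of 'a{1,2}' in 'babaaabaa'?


Pattern 'a{1,2}' matches between 1 and 2 consecutive a's (greedy).
String: 'babaaabaa'
Finding runs of a's and applying greedy matching:
  Run at pos 1: 'a' (length 1)
  Run at pos 3: 'aaa' (length 3)
  Run at pos 7: 'aa' (length 2)
Matches: ['a', 'aa', 'a', 'aa']
Count: 4

4


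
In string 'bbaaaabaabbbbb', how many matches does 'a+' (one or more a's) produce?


Pattern 'a+' matches one or more consecutive a's.
String: 'bbaaaabaabbbbb'
Scanning for runs of a:
  Match 1: 'aaaa' (length 4)
  Match 2: 'aa' (length 2)
Total matches: 2

2


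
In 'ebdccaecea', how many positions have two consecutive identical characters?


Looking for consecutive identical characters in 'ebdccaecea':
  pos 0-1: 'e' vs 'b' -> different
  pos 1-2: 'b' vs 'd' -> different
  pos 2-3: 'd' vs 'c' -> different
  pos 3-4: 'c' vs 'c' -> MATCH ('cc')
  pos 4-5: 'c' vs 'a' -> different
  pos 5-6: 'a' vs 'e' -> different
  pos 6-7: 'e' vs 'c' -> different
  pos 7-8: 'c' vs 'e' -> different
  pos 8-9: 'e' vs 'a' -> different
Consecutive identical pairs: ['cc']
Count: 1

1


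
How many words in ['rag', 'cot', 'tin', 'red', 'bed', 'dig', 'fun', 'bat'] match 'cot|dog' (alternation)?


Alternation 'cot|dog' matches either 'cot' or 'dog'.
Checking each word:
  'rag' -> no
  'cot' -> MATCH
  'tin' -> no
  'red' -> no
  'bed' -> no
  'dig' -> no
  'fun' -> no
  'bat' -> no
Matches: ['cot']
Count: 1

1


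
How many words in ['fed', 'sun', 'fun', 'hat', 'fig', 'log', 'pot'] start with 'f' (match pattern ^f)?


Pattern ^f anchors to start of word. Check which words begin with 'f':
  'fed' -> MATCH (starts with 'f')
  'sun' -> no
  'fun' -> MATCH (starts with 'f')
  'hat' -> no
  'fig' -> MATCH (starts with 'f')
  'log' -> no
  'pot' -> no
Matching words: ['fed', 'fun', 'fig']
Count: 3

3


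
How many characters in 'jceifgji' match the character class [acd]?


Character class [acd] matches any of: {a, c, d}
Scanning string 'jceifgji' character by character:
  pos 0: 'j' -> no
  pos 1: 'c' -> MATCH
  pos 2: 'e' -> no
  pos 3: 'i' -> no
  pos 4: 'f' -> no
  pos 5: 'g' -> no
  pos 6: 'j' -> no
  pos 7: 'i' -> no
Total matches: 1

1


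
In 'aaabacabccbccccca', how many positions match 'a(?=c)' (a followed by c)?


Lookahead 'a(?=c)' matches 'a' only when followed by 'c'.
String: 'aaabacabccbccccca'
Checking each position where char is 'a':
  pos 0: 'a' -> no (next='a')
  pos 1: 'a' -> no (next='a')
  pos 2: 'a' -> no (next='b')
  pos 4: 'a' -> MATCH (next='c')
  pos 6: 'a' -> no (next='b')
Matching positions: [4]
Count: 1

1


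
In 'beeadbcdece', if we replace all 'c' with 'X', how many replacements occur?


re.sub('c', 'X', text) replaces every occurrence of 'c' with 'X'.
Text: 'beeadbcdece'
Scanning for 'c':
  pos 6: 'c' -> replacement #1
  pos 9: 'c' -> replacement #2
Total replacements: 2

2


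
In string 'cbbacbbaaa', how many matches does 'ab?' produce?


Pattern 'ab?' matches 'a' optionally followed by 'b'.
String: 'cbbacbbaaa'
Scanning left to right for 'a' then checking next char:
  Match 1: 'a' (a not followed by b)
  Match 2: 'a' (a not followed by b)
  Match 3: 'a' (a not followed by b)
  Match 4: 'a' (a not followed by b)
Total matches: 4

4


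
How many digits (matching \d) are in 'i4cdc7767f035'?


\d matches any digit 0-9.
Scanning 'i4cdc7767f035':
  pos 1: '4' -> DIGIT
  pos 5: '7' -> DIGIT
  pos 6: '7' -> DIGIT
  pos 7: '6' -> DIGIT
  pos 8: '7' -> DIGIT
  pos 10: '0' -> DIGIT
  pos 11: '3' -> DIGIT
  pos 12: '5' -> DIGIT
Digits found: ['4', '7', '7', '6', '7', '0', '3', '5']
Total: 8

8


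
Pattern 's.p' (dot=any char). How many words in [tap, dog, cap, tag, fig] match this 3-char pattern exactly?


Pattern 's.p' means: starts with 's', any single char, ends with 'p'.
Checking each word (must be exactly 3 chars):
  'tap' (len=3): no
  'dog' (len=3): no
  'cap' (len=3): no
  'tag' (len=3): no
  'fig' (len=3): no
Matching words: []
Total: 0

0


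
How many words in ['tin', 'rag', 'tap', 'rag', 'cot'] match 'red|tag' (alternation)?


Alternation 'red|tag' matches either 'red' or 'tag'.
Checking each word:
  'tin' -> no
  'rag' -> no
  'tap' -> no
  'rag' -> no
  'cot' -> no
Matches: []
Count: 0

0


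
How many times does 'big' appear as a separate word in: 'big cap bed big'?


Scanning each word for exact match 'big':
  Word 1: 'big' -> MATCH
  Word 2: 'cap' -> no
  Word 3: 'bed' -> no
  Word 4: 'big' -> MATCH
Total matches: 2

2


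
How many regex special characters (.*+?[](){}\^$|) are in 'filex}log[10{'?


Regex special characters are: . * + ? [ ] ( ) { } \ ^ $ |
Scanning 'filex}log[10{':
  pos 5: '}' -> SPECIAL
  pos 9: '[' -> SPECIAL
  pos 12: '{' -> SPECIAL
Special chars found: ['}', '[', '{']
Total: 3

3


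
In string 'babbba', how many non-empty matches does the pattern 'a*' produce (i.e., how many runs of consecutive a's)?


Pattern 'a*' matches zero or more a's. We want non-empty runs of consecutive a's.
String: 'babbba'
Walking through the string to find runs of a's:
  Run 1: positions 1-1 -> 'a'
  Run 2: positions 5-5 -> 'a'
Non-empty runs found: ['a', 'a']
Count: 2

2


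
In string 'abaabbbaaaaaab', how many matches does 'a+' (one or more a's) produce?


Pattern 'a+' matches one or more consecutive a's.
String: 'abaabbbaaaaaab'
Scanning for runs of a:
  Match 1: 'a' (length 1)
  Match 2: 'aa' (length 2)
  Match 3: 'aaaaaa' (length 6)
Total matches: 3

3


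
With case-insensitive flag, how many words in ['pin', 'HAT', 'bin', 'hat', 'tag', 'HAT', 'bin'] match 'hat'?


Case-insensitive matching: compare each word's lowercase form to 'hat'.
  'pin' -> lower='pin' -> no
  'HAT' -> lower='hat' -> MATCH
  'bin' -> lower='bin' -> no
  'hat' -> lower='hat' -> MATCH
  'tag' -> lower='tag' -> no
  'HAT' -> lower='hat' -> MATCH
  'bin' -> lower='bin' -> no
Matches: ['HAT', 'hat', 'HAT']
Count: 3

3


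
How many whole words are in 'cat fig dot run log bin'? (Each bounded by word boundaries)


Word boundaries (\b) mark the start/end of each word.
Text: 'cat fig dot run log bin'
Splitting by whitespace:
  Word 1: 'cat'
  Word 2: 'fig'
  Word 3: 'dot'
  Word 4: 'run'
  Word 5: 'log'
  Word 6: 'bin'
Total whole words: 6

6


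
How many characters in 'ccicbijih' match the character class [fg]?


Character class [fg] matches any of: {f, g}
Scanning string 'ccicbijih' character by character:
  pos 0: 'c' -> no
  pos 1: 'c' -> no
  pos 2: 'i' -> no
  pos 3: 'c' -> no
  pos 4: 'b' -> no
  pos 5: 'i' -> no
  pos 6: 'j' -> no
  pos 7: 'i' -> no
  pos 8: 'h' -> no
Total matches: 0

0


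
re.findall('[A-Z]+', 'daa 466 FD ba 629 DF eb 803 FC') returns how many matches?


Pattern '[A-Z]+' finds one or more uppercase letters.
Text: 'daa 466 FD ba 629 DF eb 803 FC'
Scanning for matches:
  Match 1: 'FD'
  Match 2: 'DF'
  Match 3: 'FC'
Total matches: 3

3


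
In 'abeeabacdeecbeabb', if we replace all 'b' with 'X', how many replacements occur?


re.sub('b', 'X', text) replaces every occurrence of 'b' with 'X'.
Text: 'abeeabacdeecbeabb'
Scanning for 'b':
  pos 1: 'b' -> replacement #1
  pos 5: 'b' -> replacement #2
  pos 12: 'b' -> replacement #3
  pos 15: 'b' -> replacement #4
  pos 16: 'b' -> replacement #5
Total replacements: 5

5


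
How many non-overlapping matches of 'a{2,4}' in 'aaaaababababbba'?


Pattern 'a{2,4}' matches between 2 and 4 consecutive a's (greedy).
String: 'aaaaababababbba'
Finding runs of a's and applying greedy matching:
  Run at pos 0: 'aaaaa' (length 5)
  Run at pos 6: 'a' (length 1)
  Run at pos 8: 'a' (length 1)
  Run at pos 10: 'a' (length 1)
  Run at pos 14: 'a' (length 1)
Matches: ['aaaa']
Count: 1

1


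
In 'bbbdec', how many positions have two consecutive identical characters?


Looking for consecutive identical characters in 'bbbdec':
  pos 0-1: 'b' vs 'b' -> MATCH ('bb')
  pos 1-2: 'b' vs 'b' -> MATCH ('bb')
  pos 2-3: 'b' vs 'd' -> different
  pos 3-4: 'd' vs 'e' -> different
  pos 4-5: 'e' vs 'c' -> different
Consecutive identical pairs: ['bb', 'bb']
Count: 2

2


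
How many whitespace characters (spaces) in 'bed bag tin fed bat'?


\s matches whitespace characters (spaces, tabs, etc.).
Text: 'bed bag tin fed bat'
This text has 5 words separated by spaces.
Number of spaces = number of words - 1 = 5 - 1 = 4

4


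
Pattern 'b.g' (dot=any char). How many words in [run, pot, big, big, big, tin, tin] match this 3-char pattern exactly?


Pattern 'b.g' means: starts with 'b', any single char, ends with 'g'.
Checking each word (must be exactly 3 chars):
  'run' (len=3): no
  'pot' (len=3): no
  'big' (len=3): MATCH
  'big' (len=3): MATCH
  'big' (len=3): MATCH
  'tin' (len=3): no
  'tin' (len=3): no
Matching words: ['big', 'big', 'big']
Total: 3

3


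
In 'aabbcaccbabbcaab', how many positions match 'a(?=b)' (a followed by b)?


Lookahead 'a(?=b)' matches 'a' only when followed by 'b'.
String: 'aabbcaccbabbcaab'
Checking each position where char is 'a':
  pos 0: 'a' -> no (next='a')
  pos 1: 'a' -> MATCH (next='b')
  pos 5: 'a' -> no (next='c')
  pos 9: 'a' -> MATCH (next='b')
  pos 13: 'a' -> no (next='a')
  pos 14: 'a' -> MATCH (next='b')
Matching positions: [1, 9, 14]
Count: 3

3
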